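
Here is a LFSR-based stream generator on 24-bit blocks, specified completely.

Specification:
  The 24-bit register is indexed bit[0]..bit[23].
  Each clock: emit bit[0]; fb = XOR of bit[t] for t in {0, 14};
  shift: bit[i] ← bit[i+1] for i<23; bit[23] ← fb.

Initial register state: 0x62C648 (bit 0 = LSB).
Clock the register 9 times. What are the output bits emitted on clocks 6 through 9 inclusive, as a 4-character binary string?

reg_0 = 0x62C648
clock 1: out=0, reg = 0xB16324
clock 2: out=0, reg = 0xD8B192
clock 3: out=0, reg = 0x6C58C9
clock 4: out=1, reg = 0x362C64
clock 5: out=0, reg = 0x1B1632
clock 6: out=0, reg = 0x0D8B19
clock 7: out=1, reg = 0x86C58C
clock 8: out=0, reg = 0xC362C6
clock 9: out=0, reg = 0xE1B163

0100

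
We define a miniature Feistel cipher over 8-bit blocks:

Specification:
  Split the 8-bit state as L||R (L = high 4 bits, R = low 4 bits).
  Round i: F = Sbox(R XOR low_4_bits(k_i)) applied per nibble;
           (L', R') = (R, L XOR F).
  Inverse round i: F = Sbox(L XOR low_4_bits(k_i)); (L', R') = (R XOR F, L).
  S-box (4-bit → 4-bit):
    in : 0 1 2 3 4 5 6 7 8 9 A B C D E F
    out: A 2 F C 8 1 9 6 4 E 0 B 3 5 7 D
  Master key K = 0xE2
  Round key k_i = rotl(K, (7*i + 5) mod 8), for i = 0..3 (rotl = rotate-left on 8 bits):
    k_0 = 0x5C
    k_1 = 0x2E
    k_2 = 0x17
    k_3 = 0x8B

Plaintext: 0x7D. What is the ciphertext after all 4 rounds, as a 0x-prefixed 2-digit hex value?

0x75

s_0 = plaintext = 0x7D
s_1 = Round(s_0, k_0) = 0xD5
s_2 = Round(s_1, k_1) = 0x56
s_3 = Round(s_2, k_2) = 0x67
s_4 = Round(s_3, k_3) = 0x75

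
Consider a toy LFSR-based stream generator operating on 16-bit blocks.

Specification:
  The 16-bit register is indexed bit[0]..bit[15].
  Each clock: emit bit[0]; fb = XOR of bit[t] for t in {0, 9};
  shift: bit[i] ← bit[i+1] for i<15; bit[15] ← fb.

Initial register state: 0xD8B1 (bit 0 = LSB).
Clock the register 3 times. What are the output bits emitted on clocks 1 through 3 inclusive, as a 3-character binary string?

100

reg_0 = 0xD8B1
clock 1: out=1, reg = 0xEC58
clock 2: out=0, reg = 0x762C
clock 3: out=0, reg = 0xBB16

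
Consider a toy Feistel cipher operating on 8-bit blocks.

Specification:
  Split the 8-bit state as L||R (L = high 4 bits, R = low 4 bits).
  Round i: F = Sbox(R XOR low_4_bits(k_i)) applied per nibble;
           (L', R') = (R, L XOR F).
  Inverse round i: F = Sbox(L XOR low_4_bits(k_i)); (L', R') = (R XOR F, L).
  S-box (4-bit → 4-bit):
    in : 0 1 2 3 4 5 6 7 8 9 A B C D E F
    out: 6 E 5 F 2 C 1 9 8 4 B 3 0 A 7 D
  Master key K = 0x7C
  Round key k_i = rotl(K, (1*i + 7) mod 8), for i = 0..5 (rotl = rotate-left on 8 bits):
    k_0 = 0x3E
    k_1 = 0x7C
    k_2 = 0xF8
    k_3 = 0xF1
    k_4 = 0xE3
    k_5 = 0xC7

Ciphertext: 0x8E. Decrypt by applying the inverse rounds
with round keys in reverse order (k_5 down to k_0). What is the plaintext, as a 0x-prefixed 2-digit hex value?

s_0 = ciphertext = 0x8E
s_1 = InvRound(s_0, k_5) = 0x38
s_2 = InvRound(s_1, k_4) = 0xE3
s_3 = InvRound(s_2, k_3) = 0xEE
s_4 = InvRound(s_3, k_2) = 0xFE
s_5 = InvRound(s_4, k_1) = 0x1F
s_6 = InvRound(s_5, k_0) = 0x21

0x21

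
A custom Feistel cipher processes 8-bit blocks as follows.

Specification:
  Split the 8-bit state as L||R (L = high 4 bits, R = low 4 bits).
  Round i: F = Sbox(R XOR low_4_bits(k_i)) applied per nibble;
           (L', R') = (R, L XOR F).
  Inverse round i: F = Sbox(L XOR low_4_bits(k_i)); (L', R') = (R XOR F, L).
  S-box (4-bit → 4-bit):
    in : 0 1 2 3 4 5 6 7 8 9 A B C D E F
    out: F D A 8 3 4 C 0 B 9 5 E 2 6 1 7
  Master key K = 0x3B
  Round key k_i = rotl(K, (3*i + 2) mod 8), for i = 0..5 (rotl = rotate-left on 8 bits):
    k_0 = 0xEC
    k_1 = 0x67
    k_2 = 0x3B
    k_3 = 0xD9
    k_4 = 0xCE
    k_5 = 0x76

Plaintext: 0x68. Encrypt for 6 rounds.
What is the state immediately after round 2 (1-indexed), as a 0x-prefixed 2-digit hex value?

s_0 = plaintext = 0x68
s_1 = Round(s_0, k_0) = 0x85
s_2 = Round(s_1, k_1) = 0x52
s_3 = Round(s_2, k_2) = 0x2C
s_4 = Round(s_3, k_3) = 0xC6
s_5 = Round(s_4, k_4) = 0x67
s_6 = Round(s_5, k_5) = 0x7B

0x52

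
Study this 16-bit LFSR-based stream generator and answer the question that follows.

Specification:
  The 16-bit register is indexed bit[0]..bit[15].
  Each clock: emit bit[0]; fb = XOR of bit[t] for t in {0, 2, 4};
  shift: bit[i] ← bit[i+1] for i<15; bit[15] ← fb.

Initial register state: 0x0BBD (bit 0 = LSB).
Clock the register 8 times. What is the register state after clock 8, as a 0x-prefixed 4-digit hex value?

0xE90B

reg_0 = 0x0BBD
clock 1: out=1, reg = 0x85DE
clock 2: out=0, reg = 0x42EF
clock 3: out=1, reg = 0x2177
clock 4: out=1, reg = 0x90BB
clock 5: out=1, reg = 0x485D
clock 6: out=1, reg = 0xA42E
clock 7: out=0, reg = 0xD217
clock 8: out=1, reg = 0xE90B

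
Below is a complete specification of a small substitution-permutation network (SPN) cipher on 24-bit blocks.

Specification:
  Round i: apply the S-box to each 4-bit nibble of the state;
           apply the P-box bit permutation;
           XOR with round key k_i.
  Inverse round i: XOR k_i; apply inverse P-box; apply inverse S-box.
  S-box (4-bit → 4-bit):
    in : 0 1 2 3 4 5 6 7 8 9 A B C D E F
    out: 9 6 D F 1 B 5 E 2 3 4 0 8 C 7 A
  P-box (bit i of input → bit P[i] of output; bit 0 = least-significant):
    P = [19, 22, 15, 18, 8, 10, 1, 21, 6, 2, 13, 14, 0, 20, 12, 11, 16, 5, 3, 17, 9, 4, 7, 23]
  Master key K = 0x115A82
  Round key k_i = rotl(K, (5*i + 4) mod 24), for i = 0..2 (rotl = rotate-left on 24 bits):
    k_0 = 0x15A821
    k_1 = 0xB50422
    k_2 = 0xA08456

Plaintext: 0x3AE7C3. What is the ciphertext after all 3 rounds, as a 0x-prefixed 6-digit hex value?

s_0 = plaintext = 0x3AE7C3
s_1 = Round(s_0, k_0) = 0xE95ABC
s_2 = Round(s_1, k_1) = 0xA02E93
s_3 = Round(s_2, k_2) = 0xEF3993

0xEF3993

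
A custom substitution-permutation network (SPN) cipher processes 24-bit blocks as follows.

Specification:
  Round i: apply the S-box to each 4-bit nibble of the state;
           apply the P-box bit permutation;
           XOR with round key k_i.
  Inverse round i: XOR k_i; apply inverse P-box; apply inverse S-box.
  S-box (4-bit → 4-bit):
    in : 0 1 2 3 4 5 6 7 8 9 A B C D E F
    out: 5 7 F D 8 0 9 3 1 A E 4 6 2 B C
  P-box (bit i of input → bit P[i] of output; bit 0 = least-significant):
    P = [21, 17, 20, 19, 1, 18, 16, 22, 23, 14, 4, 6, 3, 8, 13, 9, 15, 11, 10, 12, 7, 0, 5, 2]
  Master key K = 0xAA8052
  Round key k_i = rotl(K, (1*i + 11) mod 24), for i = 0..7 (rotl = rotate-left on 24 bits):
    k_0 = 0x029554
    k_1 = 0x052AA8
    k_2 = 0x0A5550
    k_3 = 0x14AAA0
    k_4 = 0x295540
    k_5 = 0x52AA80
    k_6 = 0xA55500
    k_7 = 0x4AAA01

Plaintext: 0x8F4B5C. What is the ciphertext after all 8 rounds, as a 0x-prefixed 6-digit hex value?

s_0 = plaintext = 0x8F4B5C
s_1 = Round(s_0, k_0) = 0x1083C4
s_2 = Round(s_1, k_1) = 0x88AE51
s_3 = Round(s_2, k_2) = 0xB8B690
s_4 = Round(s_3, k_3) = 0xE00AC0
s_5 = Round(s_4, k_4) = 0x1CB19D
s_6 = Round(s_5, k_5) = 0x94C631
s_7 = Round(s_6, k_6) = 0x566447
s_8 = Round(s_7, k_7) = 0x283849

0x283849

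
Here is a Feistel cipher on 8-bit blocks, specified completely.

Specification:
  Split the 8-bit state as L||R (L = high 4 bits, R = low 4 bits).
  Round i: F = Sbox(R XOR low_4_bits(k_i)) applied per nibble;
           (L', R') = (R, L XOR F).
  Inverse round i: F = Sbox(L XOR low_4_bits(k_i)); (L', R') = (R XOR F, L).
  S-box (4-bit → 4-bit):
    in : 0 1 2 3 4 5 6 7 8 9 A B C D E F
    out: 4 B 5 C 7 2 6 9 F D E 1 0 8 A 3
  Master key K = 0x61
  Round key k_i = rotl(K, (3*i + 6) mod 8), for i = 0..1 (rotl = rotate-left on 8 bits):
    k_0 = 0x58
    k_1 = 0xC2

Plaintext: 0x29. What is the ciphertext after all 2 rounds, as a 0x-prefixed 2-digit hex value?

0x98

s_0 = plaintext = 0x29
s_1 = Round(s_0, k_0) = 0x99
s_2 = Round(s_1, k_1) = 0x98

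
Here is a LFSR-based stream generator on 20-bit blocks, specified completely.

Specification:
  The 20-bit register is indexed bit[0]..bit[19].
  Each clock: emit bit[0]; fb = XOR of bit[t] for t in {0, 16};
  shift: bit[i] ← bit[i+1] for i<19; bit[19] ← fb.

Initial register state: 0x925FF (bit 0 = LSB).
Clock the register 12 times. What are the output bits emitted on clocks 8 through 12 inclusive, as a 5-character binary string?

11010

reg_0 = 0x925FF
clock 1: out=1, reg = 0x492FF
clock 2: out=1, reg = 0xA497F
clock 3: out=1, reg = 0xD24BF
clock 4: out=1, reg = 0x6925F
clock 5: out=1, reg = 0xB492F
clock 6: out=1, reg = 0x5A497
clock 7: out=1, reg = 0x2D24B
clock 8: out=1, reg = 0x96925
clock 9: out=1, reg = 0x4B492
clock 10: out=0, reg = 0x25A49
clock 11: out=1, reg = 0x92D24
clock 12: out=0, reg = 0xC9692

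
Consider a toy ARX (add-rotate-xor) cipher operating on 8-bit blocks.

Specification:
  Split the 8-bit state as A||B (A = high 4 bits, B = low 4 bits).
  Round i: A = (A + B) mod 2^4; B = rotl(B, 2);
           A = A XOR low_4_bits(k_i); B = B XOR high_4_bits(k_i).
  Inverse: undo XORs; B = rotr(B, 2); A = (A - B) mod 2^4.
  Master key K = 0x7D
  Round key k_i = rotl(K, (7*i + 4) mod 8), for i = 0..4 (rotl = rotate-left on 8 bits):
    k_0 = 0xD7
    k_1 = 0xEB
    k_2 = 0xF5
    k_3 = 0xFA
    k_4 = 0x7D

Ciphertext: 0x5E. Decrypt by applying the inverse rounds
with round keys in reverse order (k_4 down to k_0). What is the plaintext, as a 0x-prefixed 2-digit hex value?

0x0F

s_0 = ciphertext = 0x5E
s_1 = InvRound(s_0, k_4) = 0x26
s_2 = InvRound(s_1, k_3) = 0x26
s_3 = InvRound(s_2, k_2) = 0x16
s_4 = InvRound(s_3, k_1) = 0x82
s_5 = InvRound(s_4, k_0) = 0x0F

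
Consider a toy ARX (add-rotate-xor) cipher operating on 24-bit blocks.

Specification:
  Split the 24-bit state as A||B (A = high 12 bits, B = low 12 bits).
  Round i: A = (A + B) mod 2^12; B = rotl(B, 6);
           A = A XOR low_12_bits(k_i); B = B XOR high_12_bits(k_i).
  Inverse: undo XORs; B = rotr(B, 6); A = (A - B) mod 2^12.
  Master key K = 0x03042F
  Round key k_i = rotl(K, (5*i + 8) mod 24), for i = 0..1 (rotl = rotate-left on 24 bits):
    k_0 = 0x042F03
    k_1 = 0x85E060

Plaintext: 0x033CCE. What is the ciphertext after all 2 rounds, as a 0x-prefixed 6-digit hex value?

s_0 = plaintext = 0x033CCE
s_1 = Round(s_0, k_0) = 0x2023F1
s_2 = Round(s_1, k_1) = 0x593411

0x593411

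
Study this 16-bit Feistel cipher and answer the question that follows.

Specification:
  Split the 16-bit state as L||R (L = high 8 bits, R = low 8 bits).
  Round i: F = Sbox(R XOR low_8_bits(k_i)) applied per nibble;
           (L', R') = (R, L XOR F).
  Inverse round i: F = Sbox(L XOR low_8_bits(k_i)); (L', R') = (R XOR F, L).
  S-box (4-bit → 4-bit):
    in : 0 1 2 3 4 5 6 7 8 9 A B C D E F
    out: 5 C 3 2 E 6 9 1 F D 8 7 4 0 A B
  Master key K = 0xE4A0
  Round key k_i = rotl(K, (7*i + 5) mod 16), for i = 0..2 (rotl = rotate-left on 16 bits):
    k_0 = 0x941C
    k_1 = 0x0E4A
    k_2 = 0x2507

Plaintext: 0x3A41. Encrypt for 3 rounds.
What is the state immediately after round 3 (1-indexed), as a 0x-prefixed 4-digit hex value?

s_0 = plaintext = 0x3A41
s_1 = Round(s_0, k_0) = 0x415A
s_2 = Round(s_1, k_1) = 0x5A84
s_3 = Round(s_2, k_2) = 0x84A8

0x84A8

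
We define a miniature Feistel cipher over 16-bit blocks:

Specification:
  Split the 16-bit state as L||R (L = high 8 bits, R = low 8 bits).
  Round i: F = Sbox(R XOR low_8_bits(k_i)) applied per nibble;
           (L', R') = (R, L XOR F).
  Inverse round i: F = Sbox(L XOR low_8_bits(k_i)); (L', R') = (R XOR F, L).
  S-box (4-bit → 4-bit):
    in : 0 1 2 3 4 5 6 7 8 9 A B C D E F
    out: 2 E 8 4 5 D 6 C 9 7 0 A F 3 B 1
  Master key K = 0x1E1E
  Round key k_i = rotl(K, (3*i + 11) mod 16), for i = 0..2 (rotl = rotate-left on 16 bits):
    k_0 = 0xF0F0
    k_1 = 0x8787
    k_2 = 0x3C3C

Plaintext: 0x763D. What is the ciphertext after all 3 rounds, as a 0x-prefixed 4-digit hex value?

0x1502

s_0 = plaintext = 0x763D
s_1 = Round(s_0, k_0) = 0x3D85
s_2 = Round(s_1, k_1) = 0x8515
s_3 = Round(s_2, k_2) = 0x1502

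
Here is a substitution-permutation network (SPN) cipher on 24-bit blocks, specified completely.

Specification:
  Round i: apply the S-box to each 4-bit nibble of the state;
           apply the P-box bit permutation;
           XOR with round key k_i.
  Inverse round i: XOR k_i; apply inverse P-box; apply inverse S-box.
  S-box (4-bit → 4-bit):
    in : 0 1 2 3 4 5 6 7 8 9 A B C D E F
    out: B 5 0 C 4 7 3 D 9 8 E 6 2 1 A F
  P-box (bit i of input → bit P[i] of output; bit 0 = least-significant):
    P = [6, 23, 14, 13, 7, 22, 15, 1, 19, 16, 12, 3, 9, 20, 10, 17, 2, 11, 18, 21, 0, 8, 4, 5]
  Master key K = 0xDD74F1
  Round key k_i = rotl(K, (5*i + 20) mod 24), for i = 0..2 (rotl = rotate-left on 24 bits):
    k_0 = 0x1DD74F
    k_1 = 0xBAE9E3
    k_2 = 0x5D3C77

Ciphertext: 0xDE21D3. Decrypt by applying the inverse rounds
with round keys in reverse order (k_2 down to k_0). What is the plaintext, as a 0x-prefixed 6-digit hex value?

0x8327F8

s_0 = ciphertext = 0xDE21D3
s_1 = InvRound(s_0, k_2) = 0xE63BDC
s_2 = InvRound(s_1, k_1) = 0x7167A4
s_3 = InvRound(s_2, k_0) = 0x8327F8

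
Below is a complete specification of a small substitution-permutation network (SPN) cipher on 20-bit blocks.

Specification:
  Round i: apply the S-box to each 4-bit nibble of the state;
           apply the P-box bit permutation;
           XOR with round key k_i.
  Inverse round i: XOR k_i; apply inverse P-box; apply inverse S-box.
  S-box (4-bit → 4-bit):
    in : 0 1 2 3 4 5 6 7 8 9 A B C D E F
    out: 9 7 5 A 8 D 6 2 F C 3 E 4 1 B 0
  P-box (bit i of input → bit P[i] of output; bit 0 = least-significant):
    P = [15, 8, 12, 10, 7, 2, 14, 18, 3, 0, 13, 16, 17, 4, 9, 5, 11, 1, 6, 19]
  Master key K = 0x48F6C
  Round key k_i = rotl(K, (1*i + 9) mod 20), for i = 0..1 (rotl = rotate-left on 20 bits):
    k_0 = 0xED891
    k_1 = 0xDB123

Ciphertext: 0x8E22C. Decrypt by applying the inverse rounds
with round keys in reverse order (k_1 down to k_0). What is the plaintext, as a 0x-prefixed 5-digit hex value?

s_0 = ciphertext = 0x8E22C
s_1 = InvRound(s_0, k_1) = 0x7CEB6
s_2 = InvRound(s_1, k_0) = 0x39379

0x39379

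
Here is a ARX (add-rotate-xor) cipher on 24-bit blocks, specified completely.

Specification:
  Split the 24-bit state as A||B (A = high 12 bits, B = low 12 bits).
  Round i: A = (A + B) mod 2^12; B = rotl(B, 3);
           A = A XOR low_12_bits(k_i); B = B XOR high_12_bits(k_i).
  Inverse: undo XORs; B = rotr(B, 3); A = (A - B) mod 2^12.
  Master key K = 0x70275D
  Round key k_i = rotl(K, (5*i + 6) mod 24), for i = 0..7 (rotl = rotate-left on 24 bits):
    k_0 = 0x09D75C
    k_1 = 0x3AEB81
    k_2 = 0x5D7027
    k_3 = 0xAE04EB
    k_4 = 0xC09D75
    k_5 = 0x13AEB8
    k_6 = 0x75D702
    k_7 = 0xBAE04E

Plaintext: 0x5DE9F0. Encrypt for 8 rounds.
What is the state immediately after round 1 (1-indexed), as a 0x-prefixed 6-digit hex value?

0x892F19

s_0 = plaintext = 0x5DE9F0
s_1 = Round(s_0, k_0) = 0x892F19
s_2 = Round(s_1, k_1) = 0xC2AB61
s_3 = Round(s_2, k_2) = 0x7ACEDA
s_4 = Round(s_3, k_3) = 0x26DC37
s_5 = Round(s_4, k_4) = 0x3D1DB7
s_6 = Round(s_5, k_5) = 0xF30C84
s_7 = Round(s_6, k_6) = 0xCB637B
s_8 = Round(s_7, k_7) = 0x07F077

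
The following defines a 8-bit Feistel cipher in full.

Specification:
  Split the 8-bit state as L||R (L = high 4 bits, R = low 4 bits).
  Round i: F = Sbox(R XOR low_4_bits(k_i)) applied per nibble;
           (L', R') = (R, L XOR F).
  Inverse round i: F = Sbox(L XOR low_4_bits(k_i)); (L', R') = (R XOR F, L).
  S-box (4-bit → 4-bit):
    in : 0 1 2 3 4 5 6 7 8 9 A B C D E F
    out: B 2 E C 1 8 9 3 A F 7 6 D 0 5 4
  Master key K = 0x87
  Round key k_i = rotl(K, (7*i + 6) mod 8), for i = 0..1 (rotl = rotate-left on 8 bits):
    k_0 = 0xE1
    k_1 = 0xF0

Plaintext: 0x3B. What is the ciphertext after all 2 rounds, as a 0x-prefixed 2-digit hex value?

0x4A

s_0 = plaintext = 0x3B
s_1 = Round(s_0, k_0) = 0xB4
s_2 = Round(s_1, k_1) = 0x4A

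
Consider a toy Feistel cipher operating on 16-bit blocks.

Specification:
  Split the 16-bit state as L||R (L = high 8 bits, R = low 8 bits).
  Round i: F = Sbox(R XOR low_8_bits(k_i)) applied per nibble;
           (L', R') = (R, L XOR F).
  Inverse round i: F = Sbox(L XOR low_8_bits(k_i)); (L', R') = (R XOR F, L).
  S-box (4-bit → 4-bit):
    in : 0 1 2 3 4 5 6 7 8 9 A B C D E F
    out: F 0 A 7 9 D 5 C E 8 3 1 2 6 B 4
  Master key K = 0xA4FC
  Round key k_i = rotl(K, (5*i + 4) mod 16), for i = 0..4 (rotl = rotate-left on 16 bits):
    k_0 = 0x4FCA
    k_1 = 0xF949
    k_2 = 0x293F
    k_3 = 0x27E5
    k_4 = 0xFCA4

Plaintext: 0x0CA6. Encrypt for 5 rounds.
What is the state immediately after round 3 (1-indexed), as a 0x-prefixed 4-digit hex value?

s_0 = plaintext = 0x0CA6
s_1 = Round(s_0, k_0) = 0xA65E
s_2 = Round(s_1, k_1) = 0x5EAA
s_3 = Round(s_2, k_2) = 0xAAD3
s_4 = Round(s_3, k_3) = 0xD3DF
s_5 = Round(s_4, k_4) = 0xDF12

0xAAD3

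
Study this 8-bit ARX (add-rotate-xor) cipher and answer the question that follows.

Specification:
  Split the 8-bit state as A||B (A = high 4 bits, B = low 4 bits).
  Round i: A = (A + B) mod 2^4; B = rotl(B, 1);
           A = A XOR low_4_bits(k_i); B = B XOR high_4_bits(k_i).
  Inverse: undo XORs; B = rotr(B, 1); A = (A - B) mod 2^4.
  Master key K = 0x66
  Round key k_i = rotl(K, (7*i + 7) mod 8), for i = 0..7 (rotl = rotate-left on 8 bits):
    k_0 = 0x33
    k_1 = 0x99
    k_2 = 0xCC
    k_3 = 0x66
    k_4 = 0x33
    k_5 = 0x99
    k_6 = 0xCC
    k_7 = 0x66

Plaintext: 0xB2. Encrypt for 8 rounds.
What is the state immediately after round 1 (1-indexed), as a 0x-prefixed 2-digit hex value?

s_0 = plaintext = 0xB2
s_1 = Round(s_0, k_0) = 0xE7
s_2 = Round(s_1, k_1) = 0xC7
s_3 = Round(s_2, k_2) = 0xF2
s_4 = Round(s_3, k_3) = 0x72
s_5 = Round(s_4, k_4) = 0xA7
s_6 = Round(s_5, k_5) = 0x87
s_7 = Round(s_6, k_6) = 0x32
s_8 = Round(s_7, k_7) = 0x32

0xE7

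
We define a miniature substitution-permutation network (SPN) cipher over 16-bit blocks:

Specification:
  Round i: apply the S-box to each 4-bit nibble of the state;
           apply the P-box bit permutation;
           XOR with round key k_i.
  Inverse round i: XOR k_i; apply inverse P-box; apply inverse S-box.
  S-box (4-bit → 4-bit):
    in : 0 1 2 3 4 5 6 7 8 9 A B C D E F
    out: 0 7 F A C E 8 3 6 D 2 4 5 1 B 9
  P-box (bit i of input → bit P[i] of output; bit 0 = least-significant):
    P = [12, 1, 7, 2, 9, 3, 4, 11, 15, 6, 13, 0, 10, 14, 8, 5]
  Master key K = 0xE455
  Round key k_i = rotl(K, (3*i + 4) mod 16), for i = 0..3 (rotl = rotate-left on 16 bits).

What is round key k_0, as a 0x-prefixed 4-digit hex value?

K = 0xE455
k_0 = rotl(K, (3*0+4) mod 16) = rotl(K, 4) = 0x455E

0x455E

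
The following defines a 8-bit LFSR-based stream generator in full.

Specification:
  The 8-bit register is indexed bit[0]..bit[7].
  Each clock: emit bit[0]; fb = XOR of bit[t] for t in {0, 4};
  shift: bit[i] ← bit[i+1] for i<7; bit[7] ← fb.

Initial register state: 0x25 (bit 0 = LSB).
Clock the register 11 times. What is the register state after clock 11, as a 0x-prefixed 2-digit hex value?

reg_0 = 0x25
clock 1: out=1, reg = 0x92
clock 2: out=0, reg = 0xC9
clock 3: out=1, reg = 0xE4
clock 4: out=0, reg = 0x72
clock 5: out=0, reg = 0xB9
clock 6: out=1, reg = 0x5C
clock 7: out=0, reg = 0xAE
clock 8: out=0, reg = 0x57
clock 9: out=1, reg = 0x2B
clock 10: out=1, reg = 0x95
clock 11: out=1, reg = 0x4A

0x4A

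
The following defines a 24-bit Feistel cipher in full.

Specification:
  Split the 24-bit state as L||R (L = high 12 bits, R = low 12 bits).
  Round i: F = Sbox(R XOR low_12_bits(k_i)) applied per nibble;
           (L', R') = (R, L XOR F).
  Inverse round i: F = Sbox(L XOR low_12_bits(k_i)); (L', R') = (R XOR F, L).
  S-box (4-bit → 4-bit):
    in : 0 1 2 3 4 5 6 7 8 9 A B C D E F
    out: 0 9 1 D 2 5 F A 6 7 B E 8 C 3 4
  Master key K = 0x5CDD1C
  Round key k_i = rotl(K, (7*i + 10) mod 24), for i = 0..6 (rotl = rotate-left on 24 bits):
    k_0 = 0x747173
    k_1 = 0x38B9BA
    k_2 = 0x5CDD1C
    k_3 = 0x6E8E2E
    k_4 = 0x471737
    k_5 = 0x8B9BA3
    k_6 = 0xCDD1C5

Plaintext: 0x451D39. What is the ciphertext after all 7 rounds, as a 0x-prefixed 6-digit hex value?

s_0 = plaintext = 0x451D39
s_1 = Round(s_0, k_0) = 0xD39C7A
s_2 = Round(s_1, k_1) = 0xC7A8B9
s_3 = Round(s_2, k_2) = 0x8B99CF
s_4 = Round(s_3, k_3) = 0x9CF280
s_5 = Round(s_4, k_4) = 0x280C25
s_6 = Round(s_5, k_5) = 0xC258EF
s_7 = Round(s_6, k_6) = 0x8EFB3E

0x8EFB3E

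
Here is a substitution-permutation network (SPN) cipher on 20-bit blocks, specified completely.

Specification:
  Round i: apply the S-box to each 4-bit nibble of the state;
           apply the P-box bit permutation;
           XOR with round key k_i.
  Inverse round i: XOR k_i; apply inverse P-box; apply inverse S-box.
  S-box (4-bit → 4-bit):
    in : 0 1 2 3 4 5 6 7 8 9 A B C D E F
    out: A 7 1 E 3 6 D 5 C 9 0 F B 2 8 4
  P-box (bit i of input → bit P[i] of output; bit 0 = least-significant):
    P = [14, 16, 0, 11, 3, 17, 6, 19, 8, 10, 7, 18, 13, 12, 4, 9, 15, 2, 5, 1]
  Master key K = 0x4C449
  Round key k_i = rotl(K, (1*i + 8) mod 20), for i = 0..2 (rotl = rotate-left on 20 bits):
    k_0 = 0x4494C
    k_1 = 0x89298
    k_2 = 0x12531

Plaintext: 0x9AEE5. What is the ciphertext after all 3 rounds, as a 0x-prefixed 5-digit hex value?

0x808BA

s_0 = plaintext = 0x9AEE5
s_1 = Round(s_0, k_0) = 0x9C94F
s_2 = Round(s_1, k_1) = 0xE2193
s_3 = Round(s_2, k_2) = 0x808BA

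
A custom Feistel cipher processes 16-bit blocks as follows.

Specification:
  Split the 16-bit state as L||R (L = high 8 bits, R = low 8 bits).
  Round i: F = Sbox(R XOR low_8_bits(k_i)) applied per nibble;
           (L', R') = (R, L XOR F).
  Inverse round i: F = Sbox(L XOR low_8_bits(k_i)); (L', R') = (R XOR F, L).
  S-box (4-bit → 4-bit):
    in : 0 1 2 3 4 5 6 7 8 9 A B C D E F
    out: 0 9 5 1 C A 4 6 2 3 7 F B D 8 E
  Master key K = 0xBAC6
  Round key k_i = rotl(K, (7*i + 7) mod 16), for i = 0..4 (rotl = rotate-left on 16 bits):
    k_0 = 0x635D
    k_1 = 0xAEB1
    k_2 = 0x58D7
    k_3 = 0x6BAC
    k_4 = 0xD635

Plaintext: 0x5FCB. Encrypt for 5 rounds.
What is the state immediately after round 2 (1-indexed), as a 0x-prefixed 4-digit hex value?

s_0 = plaintext = 0x5FCB
s_1 = Round(s_0, k_0) = 0xCB6B
s_2 = Round(s_1, k_1) = 0x6B1C
s_3 = Round(s_2, k_2) = 0x1CD4
s_4 = Round(s_3, k_3) = 0xD47E
s_5 = Round(s_4, k_4) = 0x7E1B

0x6B1C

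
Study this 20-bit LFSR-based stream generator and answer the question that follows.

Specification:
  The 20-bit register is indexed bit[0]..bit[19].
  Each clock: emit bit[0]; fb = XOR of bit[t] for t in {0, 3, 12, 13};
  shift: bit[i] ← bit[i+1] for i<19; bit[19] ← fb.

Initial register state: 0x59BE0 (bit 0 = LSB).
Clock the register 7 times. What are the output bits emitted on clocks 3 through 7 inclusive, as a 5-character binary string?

reg_0 = 0x59BE0
clock 1: out=0, reg = 0xACDF0
clock 2: out=0, reg = 0x566F8
clock 3: out=0, reg = 0x2B37C
clock 4: out=0, reg = 0x959BE
clock 5: out=0, reg = 0x4ACDF
clock 6: out=1, reg = 0xA566F
clock 7: out=1, reg = 0xD2B37

00011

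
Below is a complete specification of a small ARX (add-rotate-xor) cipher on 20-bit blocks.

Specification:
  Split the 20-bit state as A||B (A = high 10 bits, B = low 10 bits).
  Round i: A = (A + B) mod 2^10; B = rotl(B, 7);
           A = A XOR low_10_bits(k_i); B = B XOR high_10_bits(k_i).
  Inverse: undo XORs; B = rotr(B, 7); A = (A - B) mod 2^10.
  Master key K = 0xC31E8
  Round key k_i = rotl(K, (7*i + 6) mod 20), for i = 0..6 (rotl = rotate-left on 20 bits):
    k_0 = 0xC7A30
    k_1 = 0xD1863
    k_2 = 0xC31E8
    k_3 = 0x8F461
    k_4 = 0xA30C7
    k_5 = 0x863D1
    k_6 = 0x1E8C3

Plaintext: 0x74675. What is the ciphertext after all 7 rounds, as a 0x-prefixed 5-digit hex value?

s_0 = plaintext = 0x74675
s_1 = Round(s_0, k_0) = 0x9D9D0
s_2 = Round(s_1, k_1) = 0x0977C
s_3 = Round(s_2, k_2) = 0x92563
s_4 = Round(s_3, k_3) = 0xF3791
s_5 = Round(s_4, k_4) = 0xE667E
s_6 = Round(s_5, k_5) = 0x71957
s_7 = Round(s_6, k_6) = 0xF7BD0

0xF7BD0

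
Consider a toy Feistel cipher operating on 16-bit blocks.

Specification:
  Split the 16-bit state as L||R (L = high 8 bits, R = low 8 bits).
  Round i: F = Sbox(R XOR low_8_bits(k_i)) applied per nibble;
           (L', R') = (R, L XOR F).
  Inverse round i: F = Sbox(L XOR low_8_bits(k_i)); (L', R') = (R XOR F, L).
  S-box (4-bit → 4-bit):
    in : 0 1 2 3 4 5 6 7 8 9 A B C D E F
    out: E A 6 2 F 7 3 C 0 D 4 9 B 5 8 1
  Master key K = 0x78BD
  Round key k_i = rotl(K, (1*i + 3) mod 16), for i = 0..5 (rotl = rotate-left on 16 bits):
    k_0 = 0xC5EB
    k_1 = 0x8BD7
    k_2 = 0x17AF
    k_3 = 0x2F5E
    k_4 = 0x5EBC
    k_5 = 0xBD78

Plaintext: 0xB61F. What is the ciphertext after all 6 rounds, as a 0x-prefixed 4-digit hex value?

0x957E

s_0 = plaintext = 0xB61F
s_1 = Round(s_0, k_0) = 0x1FA9
s_2 = Round(s_1, k_1) = 0xA9D7
s_3 = Round(s_2, k_2) = 0xD769
s_4 = Round(s_3, k_3) = 0x69FB
s_5 = Round(s_4, k_4) = 0xFB95
s_6 = Round(s_5, k_5) = 0x957E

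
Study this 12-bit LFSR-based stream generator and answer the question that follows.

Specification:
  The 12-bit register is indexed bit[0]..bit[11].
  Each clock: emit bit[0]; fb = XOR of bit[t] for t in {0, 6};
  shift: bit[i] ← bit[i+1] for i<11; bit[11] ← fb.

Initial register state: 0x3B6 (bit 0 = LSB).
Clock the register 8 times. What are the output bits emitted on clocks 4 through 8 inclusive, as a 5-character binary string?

reg_0 = 0x3B6
clock 1: out=0, reg = 0x1DB
clock 2: out=1, reg = 0x0ED
clock 3: out=1, reg = 0x076
clock 4: out=0, reg = 0x83B
clock 5: out=1, reg = 0xC1D
clock 6: out=1, reg = 0xE0E
clock 7: out=0, reg = 0x707
clock 8: out=1, reg = 0xB83

01101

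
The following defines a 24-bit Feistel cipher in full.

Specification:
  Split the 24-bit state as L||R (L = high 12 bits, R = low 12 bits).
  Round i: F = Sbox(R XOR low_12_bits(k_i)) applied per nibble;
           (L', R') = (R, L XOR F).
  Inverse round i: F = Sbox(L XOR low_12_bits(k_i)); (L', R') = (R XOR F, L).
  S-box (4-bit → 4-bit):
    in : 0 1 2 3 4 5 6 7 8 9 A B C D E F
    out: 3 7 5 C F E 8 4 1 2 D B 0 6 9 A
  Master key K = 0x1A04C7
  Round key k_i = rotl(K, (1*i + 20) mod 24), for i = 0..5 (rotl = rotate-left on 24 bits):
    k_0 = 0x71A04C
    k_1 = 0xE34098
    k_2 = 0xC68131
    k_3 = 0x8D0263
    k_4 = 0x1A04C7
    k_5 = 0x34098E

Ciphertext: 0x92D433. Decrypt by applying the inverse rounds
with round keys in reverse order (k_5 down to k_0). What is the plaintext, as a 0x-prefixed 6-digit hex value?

s_0 = ciphertext = 0x92D433
s_1 = InvRound(s_0, k_5) = 0x7EF92D
s_2 = InvRound(s_1, k_4) = 0x57C7EF
s_3 = InvRound(s_2, k_3) = 0x39557C
s_4 = InvRound(s_3, k_2) = 0x0A3395
s_5 = InvRound(s_4, k_1) = 0x05E0A3
s_6 = InvRound(s_5, k_0) = 0x3D605E

0x3D605E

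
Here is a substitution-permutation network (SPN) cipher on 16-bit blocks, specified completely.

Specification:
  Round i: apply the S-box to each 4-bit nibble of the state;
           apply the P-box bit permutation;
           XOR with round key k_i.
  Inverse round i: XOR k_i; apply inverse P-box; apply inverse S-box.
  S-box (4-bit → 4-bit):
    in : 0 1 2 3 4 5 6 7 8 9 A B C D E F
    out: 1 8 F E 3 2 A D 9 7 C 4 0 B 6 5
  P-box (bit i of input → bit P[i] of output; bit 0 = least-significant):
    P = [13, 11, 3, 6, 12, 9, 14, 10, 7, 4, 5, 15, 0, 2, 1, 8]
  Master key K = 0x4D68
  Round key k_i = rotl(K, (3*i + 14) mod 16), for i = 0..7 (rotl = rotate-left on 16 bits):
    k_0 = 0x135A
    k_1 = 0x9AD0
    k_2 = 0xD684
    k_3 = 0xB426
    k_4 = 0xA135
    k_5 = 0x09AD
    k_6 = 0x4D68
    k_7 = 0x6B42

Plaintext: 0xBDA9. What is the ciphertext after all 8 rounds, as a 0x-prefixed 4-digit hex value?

0x9DF0

s_0 = plaintext = 0xBDA9
s_1 = Round(s_0, k_0) = 0xFFC0
s_2 = Round(s_1, k_1) = 0xBA73
s_3 = Round(s_2, k_2) = 0x0AEE
s_4 = Round(s_3, k_3) = 0x7E0F
s_5 = Round(s_4, k_4) = 0x900E
s_6 = Round(s_5, k_5) = 0x1122
s_7 = Round(s_6, k_6) = 0xB220
s_8 = Round(s_7, k_7) = 0x9DF0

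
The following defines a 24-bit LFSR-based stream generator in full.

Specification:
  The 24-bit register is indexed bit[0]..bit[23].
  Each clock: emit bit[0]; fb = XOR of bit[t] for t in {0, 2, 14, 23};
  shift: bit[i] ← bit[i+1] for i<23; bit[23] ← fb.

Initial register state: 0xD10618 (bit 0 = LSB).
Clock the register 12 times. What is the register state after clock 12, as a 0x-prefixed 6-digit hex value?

reg_0 = 0xD10618
clock 1: out=0, reg = 0xE8830C
clock 2: out=0, reg = 0x744186
clock 3: out=0, reg = 0x3A20C3
clock 4: out=1, reg = 0x9D1061
clock 5: out=1, reg = 0x4E8830
clock 6: out=0, reg = 0x274418
clock 7: out=0, reg = 0x93A20C
clock 8: out=0, reg = 0x49D106
clock 9: out=0, reg = 0x24E883
clock 10: out=1, reg = 0x127441
clock 11: out=1, reg = 0x093A20
clock 12: out=0, reg = 0x049D10

0x049D10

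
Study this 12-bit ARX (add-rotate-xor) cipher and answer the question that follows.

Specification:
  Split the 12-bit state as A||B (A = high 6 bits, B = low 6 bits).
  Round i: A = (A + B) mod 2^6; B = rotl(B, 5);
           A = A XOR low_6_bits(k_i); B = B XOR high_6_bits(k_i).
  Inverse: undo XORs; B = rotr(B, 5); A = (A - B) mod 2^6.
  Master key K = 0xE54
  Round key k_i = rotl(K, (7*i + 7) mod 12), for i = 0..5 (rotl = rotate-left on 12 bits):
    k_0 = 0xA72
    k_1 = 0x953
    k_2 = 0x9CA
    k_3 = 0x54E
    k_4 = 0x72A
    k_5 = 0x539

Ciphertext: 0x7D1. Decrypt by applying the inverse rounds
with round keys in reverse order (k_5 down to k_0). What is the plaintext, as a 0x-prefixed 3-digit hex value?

s_0 = ciphertext = 0x7D1
s_1 = InvRound(s_0, k_5) = 0x70A
s_2 = InvRound(s_1, k_4) = 0x2AC
s_3 = InvRound(s_2, k_3) = 0x473
s_4 = InvRound(s_3, k_2) = 0xCE8
s_5 = InvRound(s_4, k_1) = 0x19A
s_6 = InvRound(s_5, k_0) = 0x367

0x367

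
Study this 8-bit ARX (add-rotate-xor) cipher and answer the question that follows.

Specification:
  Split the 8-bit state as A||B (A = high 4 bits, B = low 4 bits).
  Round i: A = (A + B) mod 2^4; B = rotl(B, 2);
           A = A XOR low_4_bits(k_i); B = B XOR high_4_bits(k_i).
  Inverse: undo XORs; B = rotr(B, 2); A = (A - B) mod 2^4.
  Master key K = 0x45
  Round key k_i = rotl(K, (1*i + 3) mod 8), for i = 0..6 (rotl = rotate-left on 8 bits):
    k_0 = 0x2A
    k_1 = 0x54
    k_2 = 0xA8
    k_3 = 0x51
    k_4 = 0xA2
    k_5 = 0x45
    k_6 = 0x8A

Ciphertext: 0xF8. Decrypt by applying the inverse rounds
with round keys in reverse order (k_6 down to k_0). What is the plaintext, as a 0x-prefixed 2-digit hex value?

0xCC

s_0 = ciphertext = 0xF8
s_1 = InvRound(s_0, k_6) = 0x50
s_2 = InvRound(s_1, k_5) = 0xF1
s_3 = InvRound(s_2, k_4) = 0xFE
s_4 = InvRound(s_3, k_3) = 0x0E
s_5 = InvRound(s_4, k_2) = 0x71
s_6 = InvRound(s_5, k_1) = 0x21
s_7 = InvRound(s_6, k_0) = 0xCC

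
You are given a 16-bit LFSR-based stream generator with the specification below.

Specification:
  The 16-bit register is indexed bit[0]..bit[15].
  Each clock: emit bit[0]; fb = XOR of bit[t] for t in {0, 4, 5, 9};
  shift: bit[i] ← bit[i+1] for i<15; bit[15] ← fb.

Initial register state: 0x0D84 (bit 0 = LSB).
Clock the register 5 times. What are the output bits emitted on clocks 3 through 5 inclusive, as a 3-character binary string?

reg_0 = 0x0D84
clock 1: out=0, reg = 0x06C2
clock 2: out=0, reg = 0x8361
clock 3: out=1, reg = 0xC1B0
clock 4: out=0, reg = 0x60D8
clock 5: out=0, reg = 0xB06C

100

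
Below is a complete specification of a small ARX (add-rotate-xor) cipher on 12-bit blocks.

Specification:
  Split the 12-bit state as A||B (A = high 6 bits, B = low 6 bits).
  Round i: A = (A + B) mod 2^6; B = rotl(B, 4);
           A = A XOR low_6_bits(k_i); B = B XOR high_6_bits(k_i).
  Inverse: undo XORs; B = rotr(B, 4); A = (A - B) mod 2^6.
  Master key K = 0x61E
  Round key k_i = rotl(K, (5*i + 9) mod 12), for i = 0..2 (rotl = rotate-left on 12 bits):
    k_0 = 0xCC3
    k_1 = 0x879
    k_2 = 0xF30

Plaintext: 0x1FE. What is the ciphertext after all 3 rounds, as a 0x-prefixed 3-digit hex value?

0xC55

s_0 = plaintext = 0x1FE
s_1 = Round(s_0, k_0) = 0x19C
s_2 = Round(s_1, k_1) = 0x6E6
s_3 = Round(s_2, k_2) = 0xC55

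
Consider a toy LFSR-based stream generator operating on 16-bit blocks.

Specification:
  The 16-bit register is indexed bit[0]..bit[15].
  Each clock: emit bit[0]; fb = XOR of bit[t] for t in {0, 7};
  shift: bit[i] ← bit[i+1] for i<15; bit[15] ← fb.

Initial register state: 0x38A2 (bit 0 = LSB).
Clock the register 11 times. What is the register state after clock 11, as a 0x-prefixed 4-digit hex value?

0xDA67

reg_0 = 0x38A2
clock 1: out=0, reg = 0x9C51
clock 2: out=1, reg = 0xCE28
clock 3: out=0, reg = 0x6714
clock 4: out=0, reg = 0x338A
clock 5: out=0, reg = 0x99C5
clock 6: out=1, reg = 0x4CE2
clock 7: out=0, reg = 0xA671
clock 8: out=1, reg = 0xD338
clock 9: out=0, reg = 0x699C
clock 10: out=0, reg = 0xB4CE
clock 11: out=0, reg = 0xDA67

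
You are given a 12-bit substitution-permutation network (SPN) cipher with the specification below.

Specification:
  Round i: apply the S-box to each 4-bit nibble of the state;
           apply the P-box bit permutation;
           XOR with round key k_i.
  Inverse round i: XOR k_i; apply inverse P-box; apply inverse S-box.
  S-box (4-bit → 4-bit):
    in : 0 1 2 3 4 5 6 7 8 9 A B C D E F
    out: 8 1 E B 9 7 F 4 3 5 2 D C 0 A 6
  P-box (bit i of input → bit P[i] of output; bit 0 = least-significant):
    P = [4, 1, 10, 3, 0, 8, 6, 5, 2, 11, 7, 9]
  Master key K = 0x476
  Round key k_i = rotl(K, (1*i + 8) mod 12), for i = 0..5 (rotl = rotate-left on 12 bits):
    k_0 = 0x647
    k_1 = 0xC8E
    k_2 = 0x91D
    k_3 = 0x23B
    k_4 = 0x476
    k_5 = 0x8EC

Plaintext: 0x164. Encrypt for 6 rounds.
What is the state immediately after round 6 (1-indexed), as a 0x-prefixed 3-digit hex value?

0x1D1

s_0 = plaintext = 0x164
s_1 = Round(s_0, k_0) = 0x73A
s_2 = Round(s_1, k_1) = 0xD2D
s_3 = Round(s_2, k_2) = 0x87D
s_4 = Round(s_3, k_3) = 0xA7F
s_5 = Round(s_4, k_4) = 0x834
s_6 = Round(s_5, k_5) = 0x1D1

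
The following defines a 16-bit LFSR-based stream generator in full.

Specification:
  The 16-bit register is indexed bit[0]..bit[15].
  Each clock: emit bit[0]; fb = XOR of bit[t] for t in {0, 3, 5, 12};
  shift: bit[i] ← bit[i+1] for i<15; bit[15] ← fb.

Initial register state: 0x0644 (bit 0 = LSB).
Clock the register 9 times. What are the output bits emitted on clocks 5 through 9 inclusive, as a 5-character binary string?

00100

reg_0 = 0x0644
clock 1: out=0, reg = 0x0322
clock 2: out=0, reg = 0x8191
clock 3: out=1, reg = 0xC0C8
clock 4: out=0, reg = 0xE064
clock 5: out=0, reg = 0xF032
clock 6: out=0, reg = 0x7819
clock 7: out=1, reg = 0xBC0C
clock 8: out=0, reg = 0x5E06
clock 9: out=0, reg = 0xAF03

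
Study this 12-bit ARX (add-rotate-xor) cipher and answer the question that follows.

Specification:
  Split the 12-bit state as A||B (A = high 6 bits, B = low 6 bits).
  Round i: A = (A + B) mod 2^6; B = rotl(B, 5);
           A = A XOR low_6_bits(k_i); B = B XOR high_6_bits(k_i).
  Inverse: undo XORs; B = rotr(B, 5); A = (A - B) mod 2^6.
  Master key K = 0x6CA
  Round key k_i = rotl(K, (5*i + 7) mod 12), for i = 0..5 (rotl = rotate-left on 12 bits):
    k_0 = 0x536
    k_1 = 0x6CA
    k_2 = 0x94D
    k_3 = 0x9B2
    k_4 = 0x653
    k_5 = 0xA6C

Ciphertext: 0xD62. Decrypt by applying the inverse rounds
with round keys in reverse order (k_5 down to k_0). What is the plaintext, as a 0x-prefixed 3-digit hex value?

s_0 = ciphertext = 0xD62
s_1 = InvRound(s_0, k_5) = 0x0D6
s_2 = InvRound(s_1, k_4) = 0xC9E
s_3 = InvRound(s_2, k_3) = 0x3F1
s_4 = InvRound(s_3, k_2) = 0x6A8
s_5 = InvRound(s_4, k_1) = 0xA67
s_6 = InvRound(s_5, k_0) = 0xE27

0xE27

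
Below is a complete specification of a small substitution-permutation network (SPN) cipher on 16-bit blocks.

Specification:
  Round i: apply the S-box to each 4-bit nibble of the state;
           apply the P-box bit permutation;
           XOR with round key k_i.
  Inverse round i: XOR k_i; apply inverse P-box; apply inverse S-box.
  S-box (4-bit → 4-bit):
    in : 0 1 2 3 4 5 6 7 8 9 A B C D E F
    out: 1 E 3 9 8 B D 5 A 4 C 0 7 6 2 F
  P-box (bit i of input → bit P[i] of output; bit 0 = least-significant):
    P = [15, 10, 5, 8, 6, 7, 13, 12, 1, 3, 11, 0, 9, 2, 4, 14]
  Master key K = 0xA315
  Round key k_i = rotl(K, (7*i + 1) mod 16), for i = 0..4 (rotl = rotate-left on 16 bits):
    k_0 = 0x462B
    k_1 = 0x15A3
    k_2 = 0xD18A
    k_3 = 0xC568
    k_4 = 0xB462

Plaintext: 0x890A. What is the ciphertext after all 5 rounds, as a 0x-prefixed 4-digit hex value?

s_0 = plaintext = 0x890A
s_1 = Round(s_0, k_0) = 0x0F4F
s_2 = Round(s_1, k_1) = 0x8A88
s_3 = Round(s_2, k_2) = 0x8C0F
s_4 = Round(s_3, k_3) = 0x0806
s_5 = Round(s_4, k_4) = 0x370B

0x370B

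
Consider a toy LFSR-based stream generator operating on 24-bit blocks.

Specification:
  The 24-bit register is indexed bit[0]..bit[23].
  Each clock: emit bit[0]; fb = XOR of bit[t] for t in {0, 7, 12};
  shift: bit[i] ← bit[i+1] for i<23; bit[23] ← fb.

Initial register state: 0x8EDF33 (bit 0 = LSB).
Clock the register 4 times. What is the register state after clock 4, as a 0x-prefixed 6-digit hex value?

0x08EDF3

reg_0 = 0x8EDF33
clock 1: out=1, reg = 0x476F99
clock 2: out=1, reg = 0x23B7CC
clock 3: out=0, reg = 0x11DBE6
clock 4: out=0, reg = 0x08EDF3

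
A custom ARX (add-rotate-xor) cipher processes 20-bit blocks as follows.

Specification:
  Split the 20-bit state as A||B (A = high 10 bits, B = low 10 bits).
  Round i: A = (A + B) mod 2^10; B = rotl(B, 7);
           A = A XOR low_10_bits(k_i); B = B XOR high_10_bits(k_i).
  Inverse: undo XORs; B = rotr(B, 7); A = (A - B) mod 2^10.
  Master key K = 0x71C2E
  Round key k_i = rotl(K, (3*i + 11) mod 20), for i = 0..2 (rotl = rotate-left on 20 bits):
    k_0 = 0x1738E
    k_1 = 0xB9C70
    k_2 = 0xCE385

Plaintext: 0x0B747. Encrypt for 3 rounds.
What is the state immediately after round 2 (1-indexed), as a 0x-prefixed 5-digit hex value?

0x37891

s_0 = plaintext = 0x0B747
s_1 = Round(s_0, k_0) = 0x3EBB4
s_2 = Round(s_1, k_1) = 0x37891
s_3 = Round(s_2, k_2) = 0xBABAA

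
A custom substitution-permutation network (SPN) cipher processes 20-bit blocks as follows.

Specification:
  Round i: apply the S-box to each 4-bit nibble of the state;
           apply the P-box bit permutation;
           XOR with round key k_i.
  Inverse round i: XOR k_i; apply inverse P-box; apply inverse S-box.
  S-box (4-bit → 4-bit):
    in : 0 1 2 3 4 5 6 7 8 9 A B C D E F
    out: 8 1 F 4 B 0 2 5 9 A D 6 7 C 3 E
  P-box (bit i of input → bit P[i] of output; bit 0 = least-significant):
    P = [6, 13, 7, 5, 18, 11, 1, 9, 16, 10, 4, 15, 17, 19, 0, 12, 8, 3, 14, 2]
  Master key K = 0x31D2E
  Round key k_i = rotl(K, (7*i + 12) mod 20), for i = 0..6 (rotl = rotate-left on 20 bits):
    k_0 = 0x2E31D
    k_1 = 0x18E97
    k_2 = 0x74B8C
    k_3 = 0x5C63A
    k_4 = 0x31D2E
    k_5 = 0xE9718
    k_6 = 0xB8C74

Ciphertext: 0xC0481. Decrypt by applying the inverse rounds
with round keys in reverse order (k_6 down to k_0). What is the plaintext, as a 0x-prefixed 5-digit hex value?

s_0 = ciphertext = 0xC0481
s_1 = InvRound(s_0, k_6) = 0x07AEA
s_2 = InvRound(s_1, k_5) = 0x7EFC2
s_3 = InvRound(s_2, k_4) = 0xF0082
s_4 = InvRound(s_3, k_3) = 0xBEF0D
s_5 = InvRound(s_4, k_2) = 0x5B91B
s_6 = InvRound(s_5, k_1) = 0x4068B
s_7 = InvRound(s_6, k_0) = 0xA1F7B

0xA1F7B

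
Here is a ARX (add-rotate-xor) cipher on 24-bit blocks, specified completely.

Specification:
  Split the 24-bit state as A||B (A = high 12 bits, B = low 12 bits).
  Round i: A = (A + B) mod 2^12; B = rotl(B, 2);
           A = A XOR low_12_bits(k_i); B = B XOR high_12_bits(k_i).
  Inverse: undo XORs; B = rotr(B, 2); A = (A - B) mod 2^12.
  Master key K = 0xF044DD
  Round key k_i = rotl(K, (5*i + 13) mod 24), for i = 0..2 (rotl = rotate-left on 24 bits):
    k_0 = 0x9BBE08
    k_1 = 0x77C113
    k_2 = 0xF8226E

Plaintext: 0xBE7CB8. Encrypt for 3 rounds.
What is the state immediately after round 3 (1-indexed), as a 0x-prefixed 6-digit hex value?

s_0 = plaintext = 0xBE7CB8
s_1 = Round(s_0, k_0) = 0x697B58
s_2 = Round(s_1, k_1) = 0x0FCA1E
s_3 = Round(s_2, k_2) = 0x9747F8

0x9747F8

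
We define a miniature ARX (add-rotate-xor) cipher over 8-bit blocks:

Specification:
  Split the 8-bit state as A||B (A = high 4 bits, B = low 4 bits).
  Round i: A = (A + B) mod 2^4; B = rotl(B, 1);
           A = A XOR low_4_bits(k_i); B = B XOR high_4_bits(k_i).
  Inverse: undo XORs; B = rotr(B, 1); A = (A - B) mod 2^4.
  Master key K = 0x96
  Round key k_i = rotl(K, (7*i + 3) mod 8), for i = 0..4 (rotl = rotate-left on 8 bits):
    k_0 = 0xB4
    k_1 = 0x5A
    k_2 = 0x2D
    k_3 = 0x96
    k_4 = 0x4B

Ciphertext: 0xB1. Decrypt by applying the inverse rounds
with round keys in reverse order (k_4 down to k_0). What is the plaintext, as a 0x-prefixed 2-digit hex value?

0x8F

s_0 = ciphertext = 0xB1
s_1 = InvRound(s_0, k_4) = 0x6A
s_2 = InvRound(s_1, k_3) = 0x79
s_3 = InvRound(s_2, k_2) = 0xDD
s_4 = InvRound(s_3, k_1) = 0x34
s_5 = InvRound(s_4, k_0) = 0x8F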